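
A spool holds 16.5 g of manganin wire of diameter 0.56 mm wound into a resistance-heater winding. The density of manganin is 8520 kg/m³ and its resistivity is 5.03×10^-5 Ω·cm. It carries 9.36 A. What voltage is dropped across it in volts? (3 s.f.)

150 V

ρ = 5.03×10^-5 Ω·cm = 5.03×10^-7 Ω·m
A = π(d/2)² = π(2.8000e-04 m)² = 2.4630e-07 m²
L = m/(density·A) = 0.0165/(8520×2.4630e-07) = 7.863 m
R = ρL/A = (5.03×10^-7)(7.863)/(2.4630e-07) = 16.06 Ω
V = IR = 9.36 × 16.06 = 150 V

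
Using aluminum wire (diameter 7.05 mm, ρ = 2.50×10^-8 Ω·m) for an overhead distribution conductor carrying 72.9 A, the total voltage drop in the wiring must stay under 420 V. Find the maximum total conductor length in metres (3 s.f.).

9000 m

A = π(d/2)² = π(3.5250e-03 m)² = 3.904e-05 m²
L_max = V_max·A/(1·ρI) = (420)(3.904e-05)/(2.50×10^-8×72.9) = 9000 m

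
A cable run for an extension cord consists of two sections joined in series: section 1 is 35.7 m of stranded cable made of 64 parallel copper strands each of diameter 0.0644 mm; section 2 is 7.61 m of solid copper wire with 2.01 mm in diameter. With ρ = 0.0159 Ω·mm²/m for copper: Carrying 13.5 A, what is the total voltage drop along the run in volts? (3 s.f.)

ρ = 0.0159 Ω·mm²/m = 1.59×10^-8 Ω·m
Section 1: A_strand = π(3.2200e-05)² = 3.257e-09 m²; R₁ = ρL/(N·A_s) = (1.59×10^-8)(35.7)/(64×3.257e-09) = 2.723 Ω
Section 2: A = π(d/2)² = π(1.0050e-03 m)² = 3.173e-06 m²
R₂ = (1.59×10^-8)(7.61)/(3.173e-06) = 0.03813 Ω
R = R₁ + R₂ = 2.761 Ω
V = IR = 13.5 × 2.761 = 37.3 V

37.3 V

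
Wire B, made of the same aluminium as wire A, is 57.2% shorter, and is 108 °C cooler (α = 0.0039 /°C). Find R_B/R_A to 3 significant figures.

R ∝ ρL/d² with ρ ∝ (1+αΔT), so R_B/R_A = (1 − 57.2/100) × (1 − 0.0039×108)
= 0.428 × 0.5788 = 0.248

0.248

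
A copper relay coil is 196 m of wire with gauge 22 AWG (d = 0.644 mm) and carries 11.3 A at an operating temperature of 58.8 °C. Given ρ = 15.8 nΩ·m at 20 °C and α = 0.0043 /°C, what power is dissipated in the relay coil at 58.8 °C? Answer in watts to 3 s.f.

1420 W

ρ = 15.8 nΩ·m = 1.58×10^-8 Ω·m
A = π(0.644/2 mm)² = π(3.2200e-04 m)² = 3.257e-07 m²
R₍20₎ = ρL/A = (1.58×10^-8)(196)/(3.257e-07) = 9.507 Ω
R₍58.8₎ = R₍20₎(1 + αΔT) = 9.507 × (1 + 0.0043×38.8) = 11.09 Ω
P = I²R = (11.3)² × 11.09 = 1420 W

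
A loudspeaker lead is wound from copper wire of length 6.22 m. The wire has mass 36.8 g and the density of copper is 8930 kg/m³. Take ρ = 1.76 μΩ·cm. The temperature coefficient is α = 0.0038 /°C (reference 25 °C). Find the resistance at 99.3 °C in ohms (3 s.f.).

0.212 Ω

ρ = 1.76 μΩ·cm = 1.76×10^-8 Ω·m
A = m/(density·L) = 0.0368/(8930×6.22) = 6.6253e-07 m²
R = ρL/A = (1.76×10^-8)(6.22)/(6.6253e-07) = 0.1652 Ω
R(99.3 °C) = 0.1652 × (1 + 0.0038×74.3) = 0.212 Ω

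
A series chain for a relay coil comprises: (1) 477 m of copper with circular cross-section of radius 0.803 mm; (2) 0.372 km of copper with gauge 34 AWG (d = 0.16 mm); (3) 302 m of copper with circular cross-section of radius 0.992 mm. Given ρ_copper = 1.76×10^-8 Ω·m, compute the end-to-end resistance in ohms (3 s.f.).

331 Ω

Seg 1: A = πr² = π(8.0300e-04 m)² = 2.026e-06 m²
R_1 = (1.76×10^-8)(477)/(2.026e-06) = 4.144 Ω
Seg 2: A = π(0.16/2 mm)² = π(8.0000e-05 m)² = 2.011e-08 m²
R_2 = (1.76×10^-8)(372)/(2.011e-08) = 325.6 Ω
Seg 3: A = πr² = π(9.9200e-04 m)² = 3.092e-06 m²
R_3 = (1.76×10^-8)(302)/(3.092e-06) = 1.719 Ω
R_total = R_1 + R_2 + R_3 = 331 Ω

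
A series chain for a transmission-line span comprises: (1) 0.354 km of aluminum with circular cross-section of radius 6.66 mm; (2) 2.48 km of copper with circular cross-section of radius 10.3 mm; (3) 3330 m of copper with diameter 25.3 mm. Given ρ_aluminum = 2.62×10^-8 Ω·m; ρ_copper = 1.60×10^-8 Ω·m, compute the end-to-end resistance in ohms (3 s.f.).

Seg 1: A = πr² = π(6.6600e-03 m)² = 1.393e-04 m²
R_1 = (2.62×10^-8)(354)/(1.393e-04) = 0.06656 Ω
Seg 2: A = πr² = π(1.0300e-02 m)² = 3.333e-04 m²
R_2 = (1.60×10^-8)(2480)/(3.333e-04) = 0.1191 Ω
Seg 3: A = π(d/2)² = π(1.2650e-02 m)² = 5.027e-04 m²
R_3 = (1.60×10^-8)(3330)/(5.027e-04) = 0.106 Ω
R_total = R_1 + R_2 + R_3 = 0.292 Ω

0.292 Ω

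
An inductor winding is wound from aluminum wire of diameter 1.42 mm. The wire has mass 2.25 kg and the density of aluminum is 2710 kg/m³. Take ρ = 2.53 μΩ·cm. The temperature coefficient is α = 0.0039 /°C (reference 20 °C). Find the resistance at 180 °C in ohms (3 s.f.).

ρ = 2.53 μΩ·cm = 2.53×10^-8 Ω·m
A = π(d/2)² = π(7.1000e-04 m)² = 1.5837e-06 m²
L = m/(density·A) = 2.25/(2710×1.5837e-06) = 524.3 m
R = ρL/A = (2.53×10^-8)(524.3)/(1.5837e-06) = 8.375 Ω
R(180 °C) = 8.375 × (1 + 0.0039×160) = 13.6 Ω

13.6 Ω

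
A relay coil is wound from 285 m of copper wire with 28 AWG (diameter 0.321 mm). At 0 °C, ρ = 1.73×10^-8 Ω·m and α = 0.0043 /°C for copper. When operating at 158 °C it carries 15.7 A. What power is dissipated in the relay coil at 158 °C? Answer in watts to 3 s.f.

25200 W

A = π(0.321/2 mm)² = π(1.6050e-04 m)² = 8.093e-08 m²
R₍0₎ = ρL/A = (1.73×10^-8)(285)/(8.093e-08) = 60.92 Ω
R₍158₎ = R₍0₎(1 + αΔT) = 60.92 × (1 + 0.0043×158) = 102.3 Ω
P = I²R = (15.7)² × 102.3 = 25200 W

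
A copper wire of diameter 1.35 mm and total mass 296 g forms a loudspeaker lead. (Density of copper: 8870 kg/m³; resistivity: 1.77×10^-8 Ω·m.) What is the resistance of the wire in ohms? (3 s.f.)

A = π(d/2)² = π(6.7500e-04 m)² = 1.4314e-06 m²
L = m/(density·A) = 0.296/(8870×1.4314e-06) = 23.31 m
R = ρL/A = (1.77×10^-8)(23.31)/(1.4314e-06) = 0.288 Ω

0.288 Ω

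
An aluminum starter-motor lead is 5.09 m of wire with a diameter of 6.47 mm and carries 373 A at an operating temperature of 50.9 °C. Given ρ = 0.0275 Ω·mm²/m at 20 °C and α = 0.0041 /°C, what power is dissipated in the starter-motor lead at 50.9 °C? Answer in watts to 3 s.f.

ρ = 0.0275 Ω·mm²/m = 2.75×10^-8 Ω·m
A = π(d/2)² = π(3.2350e-03 m)² = 3.288e-05 m²
R₍20₎ = ρL/A = (2.75×10^-8)(5.09)/(3.288e-05) = 0.004257 Ω
R₍50.9₎ = R₍20₎(1 + αΔT) = 0.004257 × (1 + 0.0041×30.9) = 0.004797 Ω
P = I²R = (373)² × 0.004797 = 667 W

667 W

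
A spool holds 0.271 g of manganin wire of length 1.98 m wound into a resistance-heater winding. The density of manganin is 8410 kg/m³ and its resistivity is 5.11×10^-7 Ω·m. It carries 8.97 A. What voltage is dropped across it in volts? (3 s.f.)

A = m/(density·L) = 2.710×10^-4/(8410×1.98) = 1.6275e-08 m²
R = ρL/A = (5.11×10^-7)(1.98)/(1.6275e-08) = 62.17 Ω
V = IR = 8.97 × 62.17 = 558 V

558 V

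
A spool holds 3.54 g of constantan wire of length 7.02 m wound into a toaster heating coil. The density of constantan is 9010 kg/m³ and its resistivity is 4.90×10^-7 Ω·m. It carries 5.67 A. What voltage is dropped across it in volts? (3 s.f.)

348 V

A = m/(density·L) = 0.00354/(9010×7.02) = 5.5968e-08 m²
R = ρL/A = (4.90×10^-7)(7.02)/(5.5968e-08) = 61.46 Ω
V = IR = 5.67 × 61.46 = 348 V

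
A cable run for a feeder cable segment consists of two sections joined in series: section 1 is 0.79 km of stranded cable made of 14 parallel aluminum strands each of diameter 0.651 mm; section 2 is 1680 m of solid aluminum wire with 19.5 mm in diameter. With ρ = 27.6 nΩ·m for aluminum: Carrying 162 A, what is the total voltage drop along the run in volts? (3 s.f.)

783 V

ρ = 27.6 nΩ·m = 2.76×10^-8 Ω·m
Section 1: A_strand = π(3.2550e-04)² = 3.329e-07 m²; R₁ = ρL/(N·A_s) = (2.76×10^-8)(790)/(14×3.329e-07) = 4.679 Ω
Section 2: A = π(d/2)² = π(9.7500e-03 m)² = 2.986e-04 m²
R₂ = (2.76×10^-8)(1680)/(2.986e-04) = 0.1553 Ω
R = R₁ + R₂ = 4.834 Ω
V = IR = 162 × 4.834 = 783 V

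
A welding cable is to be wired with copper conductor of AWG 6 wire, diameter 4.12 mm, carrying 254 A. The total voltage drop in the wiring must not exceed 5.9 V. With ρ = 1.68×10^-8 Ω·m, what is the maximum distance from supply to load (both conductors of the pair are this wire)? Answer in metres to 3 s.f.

A = π(4.12/2 mm)² = π(2.0600e-03 m)² = 1.333e-05 m²
L_max = V_max·A/(2·ρI) = (5.9)(1.333e-05)/(2×1.68×10^-8×254) = 9.22 m

9.22 m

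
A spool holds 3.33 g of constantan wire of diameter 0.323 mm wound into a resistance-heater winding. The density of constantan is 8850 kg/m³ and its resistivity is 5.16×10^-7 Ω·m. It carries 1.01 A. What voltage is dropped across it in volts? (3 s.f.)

29.2 V

A = π(d/2)² = π(1.6150e-04 m)² = 8.1940e-08 m²
L = m/(density·A) = 0.00333/(8850×8.1940e-08) = 4.592 m
R = ρL/A = (5.16×10^-7)(4.592)/(8.1940e-08) = 28.92 Ω
V = IR = 1.01 × 28.92 = 29.2 V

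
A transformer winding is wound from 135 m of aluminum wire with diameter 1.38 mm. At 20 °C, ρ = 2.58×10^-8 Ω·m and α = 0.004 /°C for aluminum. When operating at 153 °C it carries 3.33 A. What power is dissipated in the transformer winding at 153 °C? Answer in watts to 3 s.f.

A = π(d/2)² = π(6.9000e-04 m)² = 1.496e-06 m²
R₍20₎ = ρL/A = (2.58×10^-8)(135)/(1.496e-06) = 2.329 Ω
R₍153₎ = R₍20₎(1 + αΔT) = 2.329 × (1 + 0.004×133) = 3.568 Ω
P = I²R = (3.33)² × 3.568 = 39.6 W

39.6 W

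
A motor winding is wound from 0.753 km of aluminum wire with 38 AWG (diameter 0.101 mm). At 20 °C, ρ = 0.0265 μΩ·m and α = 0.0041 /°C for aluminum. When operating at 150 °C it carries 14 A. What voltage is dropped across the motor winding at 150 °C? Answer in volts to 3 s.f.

ρ = 0.0265 μΩ·m = 2.65×10^-8 Ω·m
A = π(0.101/2 mm)² = π(5.0500e-05 m)² = 8.012e-09 m²
R₍20₎ = ρL/A = (2.65×10^-8)(753)/(8.012e-09) = 2491 Ω
R₍150₎ = R₍20₎(1 + αΔT) = 2491 × (1 + 0.0041×130) = 3818 Ω
V = IR = 14 × 3818 = 53500 V

53500 V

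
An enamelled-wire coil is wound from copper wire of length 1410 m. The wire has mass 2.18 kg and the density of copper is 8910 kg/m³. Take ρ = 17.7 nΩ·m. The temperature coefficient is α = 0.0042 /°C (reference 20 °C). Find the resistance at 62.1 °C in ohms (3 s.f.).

ρ = 17.7 nΩ·m = 1.77×10^-8 Ω·m
A = m/(density·L) = 2.18/(8910×1410) = 1.7352e-07 m²
R = ρL/A = (1.77×10^-8)(1410)/(1.7352e-07) = 143.8 Ω
R(62.1 °C) = 143.8 × (1 + 0.0042×42.1) = 169 Ω

169 Ω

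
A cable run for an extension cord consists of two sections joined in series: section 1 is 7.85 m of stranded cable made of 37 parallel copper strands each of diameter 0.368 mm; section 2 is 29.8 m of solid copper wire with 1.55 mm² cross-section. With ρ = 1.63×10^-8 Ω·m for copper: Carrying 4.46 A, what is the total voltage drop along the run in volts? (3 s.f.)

Section 1: A_strand = π(1.8400e-04)² = 1.064e-07 m²; R₁ = ρL/(N·A_s) = (1.63×10^-8)(7.85)/(37×1.064e-07) = 0.03251 Ω
Section 2: A = 1.55 mm² = 1.550e-06 m²
R₂ = (1.63×10^-8)(29.8)/(1.550e-06) = 0.3134 Ω
R = R₁ + R₂ = 0.3459 Ω
V = IR = 4.46 × 0.3459 = 1.54 V

1.54 V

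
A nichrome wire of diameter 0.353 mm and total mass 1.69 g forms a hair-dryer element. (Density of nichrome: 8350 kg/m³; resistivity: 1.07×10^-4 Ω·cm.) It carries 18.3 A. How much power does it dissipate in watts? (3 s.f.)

ρ = 1.07×10^-4 Ω·cm = 1.07×10^-6 Ω·m
A = π(d/2)² = π(1.7650e-04 m)² = 9.7868e-08 m²
L = m/(density·A) = 0.00169/(8350×9.7868e-08) = 2.068 m
R = ρL/A = (1.07×10^-6)(2.068)/(9.7868e-08) = 22.61 Ω
P = I²R = (18.3)² × 22.61 = 7570 W

7570 W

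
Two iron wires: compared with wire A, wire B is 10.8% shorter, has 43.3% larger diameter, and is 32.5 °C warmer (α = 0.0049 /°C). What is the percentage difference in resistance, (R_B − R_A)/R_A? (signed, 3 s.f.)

R ∝ ρL/d² with ρ ∝ (1+αΔT), so R_B/R_A = (1 − 10.8/100) × (1 + 43.3/100)⁻² × (1 + 0.0049×32.5)
= 0.892 × 0.487 × 1.159 = 0.5036
(R_B − R_A)/R_A = 0.5036 − 1 = -49.6%

-49.6%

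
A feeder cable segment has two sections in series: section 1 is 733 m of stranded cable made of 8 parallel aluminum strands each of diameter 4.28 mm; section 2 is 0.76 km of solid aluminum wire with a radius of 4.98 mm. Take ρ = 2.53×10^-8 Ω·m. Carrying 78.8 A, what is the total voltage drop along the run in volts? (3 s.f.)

32.1 V

Section 1: A_strand = π(2.1400e-03)² = 1.439e-05 m²; R₁ = ρL/(N·A_s) = (2.53×10^-8)(733)/(8×1.439e-05) = 0.1611 Ω
Section 2: A = πr² = π(4.9800e-03 m)² = 7.791e-05 m²
R₂ = (2.53×10^-8)(760)/(7.791e-05) = 0.2468 Ω
R = R₁ + R₂ = 0.4079 Ω
V = IR = 78.8 × 0.4079 = 32.1 V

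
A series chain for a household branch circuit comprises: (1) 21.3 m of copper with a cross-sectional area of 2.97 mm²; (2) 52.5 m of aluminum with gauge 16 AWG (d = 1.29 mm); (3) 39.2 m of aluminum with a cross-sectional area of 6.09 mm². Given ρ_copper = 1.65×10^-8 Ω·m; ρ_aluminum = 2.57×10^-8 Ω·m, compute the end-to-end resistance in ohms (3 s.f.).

1.32 Ω

Seg 1: A = 2.97 mm² = 2.970e-06 m²
R_1 = (1.65×10^-8)(21.3)/(2.970e-06) = 0.1183 Ω
Seg 2: A = π(1.29/2 mm)² = π(6.4500e-04 m)² = 1.307e-06 m²
R_2 = (2.57×10^-8)(52.5)/(1.307e-06) = 1.032 Ω
Seg 3: A = 6.09 mm² = 6.090e-06 m²
R_3 = (2.57×10^-8)(39.2)/(6.090e-06) = 0.1654 Ω
R_total = R_1 + R_2 + R_3 = 1.32 Ω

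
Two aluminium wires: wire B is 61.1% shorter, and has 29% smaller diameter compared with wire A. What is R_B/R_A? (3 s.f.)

0.772

R ∝ L/d², so R_B/R_A = (1 − 61.1/100) × (1 − 29/100)⁻²
= 0.389 × 1.984 = 0.772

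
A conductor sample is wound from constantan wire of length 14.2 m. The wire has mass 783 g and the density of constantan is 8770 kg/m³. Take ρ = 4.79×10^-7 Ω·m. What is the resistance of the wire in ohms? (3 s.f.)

A = m/(density·L) = 0.783/(8770×14.2) = 6.2874e-06 m²
R = ρL/A = (4.79×10^-7)(14.2)/(6.2874e-06) = 1.08 Ω

1.08 Ω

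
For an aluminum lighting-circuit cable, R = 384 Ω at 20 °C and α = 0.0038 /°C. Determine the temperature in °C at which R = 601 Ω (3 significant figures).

169 °C

R = R₀(1 + α(T − T₀)) ⇒ T = T₀ + (R/R₀ − 1)/α
T = 20 + (601/384 − 1)/0.0038 = 20 + (0.5651)/0.0038 = 169 °C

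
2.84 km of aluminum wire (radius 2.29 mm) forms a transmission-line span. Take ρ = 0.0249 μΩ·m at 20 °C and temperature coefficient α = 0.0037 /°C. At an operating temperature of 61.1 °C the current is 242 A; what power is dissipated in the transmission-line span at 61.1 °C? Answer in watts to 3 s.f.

ρ = 0.0249 μΩ·m = 2.49×10^-8 Ω·m
A = πr² = π(2.2900e-03 m)² = 1.647e-05 m²
R₍20₎ = ρL/A = (2.49×10^-8)(2840)/(1.647e-05) = 4.292 Ω
R₍61.1₎ = R₍20₎(1 + αΔT) = 4.292 × (1 + 0.0037×41.1) = 4.945 Ω
P = I²R = (242)² × 4.945 = 2.90×10^5 W

2.90×10^5 W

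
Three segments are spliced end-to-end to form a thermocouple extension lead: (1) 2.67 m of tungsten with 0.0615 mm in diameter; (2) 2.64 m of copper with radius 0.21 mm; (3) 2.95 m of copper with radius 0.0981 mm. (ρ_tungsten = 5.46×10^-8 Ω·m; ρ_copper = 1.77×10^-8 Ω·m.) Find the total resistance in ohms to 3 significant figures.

51.1 Ω

Seg 1: A = π(d/2)² = π(3.0750e-05 m)² = 2.971e-09 m²
R_1 = (5.46×10^-8)(2.67)/(2.971e-09) = 49.08 Ω
Seg 2: A = πr² = π(2.1000e-04 m)² = 1.385e-07 m²
R_2 = (1.77×10^-8)(2.64)/(1.385e-07) = 0.3373 Ω
Seg 3: A = πr² = π(9.8100e-05 m)² = 3.023e-08 m²
R_3 = (1.77×10^-8)(2.95)/(3.023e-08) = 1.727 Ω
R_total = R_1 + R_2 + R_3 = 51.1 Ω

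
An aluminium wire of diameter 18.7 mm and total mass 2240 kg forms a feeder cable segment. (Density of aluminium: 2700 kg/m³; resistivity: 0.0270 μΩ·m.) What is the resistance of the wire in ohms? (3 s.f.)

0.297 Ω

ρ = 0.0270 μΩ·m = 2.70×10^-8 Ω·m
A = π(d/2)² = π(9.3500e-03 m)² = 2.7465e-04 m²
L = m/(density·A) = 2240/(2700×2.7465e-04) = 3021 m
R = ρL/A = (2.70×10^-8)(3021)/(2.7465e-04) = 0.297 Ω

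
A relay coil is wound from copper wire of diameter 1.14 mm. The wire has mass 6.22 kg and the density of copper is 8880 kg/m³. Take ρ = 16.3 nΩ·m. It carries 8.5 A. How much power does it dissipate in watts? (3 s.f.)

792 W

ρ = 16.3 nΩ·m = 1.63×10^-8 Ω·m
A = π(d/2)² = π(5.7000e-04 m)² = 1.0207e-06 m²
L = m/(density·A) = 6.22/(8880×1.0207e-06) = 686.2 m
R = ρL/A = (1.63×10^-8)(686.2)/(1.0207e-06) = 10.96 Ω
P = I²R = (8.5)² × 10.96 = 792 W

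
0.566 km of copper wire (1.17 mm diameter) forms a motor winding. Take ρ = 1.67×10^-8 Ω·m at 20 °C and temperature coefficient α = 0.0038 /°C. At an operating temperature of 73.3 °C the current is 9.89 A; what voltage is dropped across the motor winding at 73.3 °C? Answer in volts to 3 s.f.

105 V

A = π(d/2)² = π(5.8500e-04 m)² = 1.075e-06 m²
R₍20₎ = ρL/A = (1.67×10^-8)(566)/(1.075e-06) = 8.792 Ω
R₍73.3₎ = R₍20₎(1 + αΔT) = 8.792 × (1 + 0.0038×53.3) = 10.57 Ω
V = IR = 9.89 × 10.57 = 105 V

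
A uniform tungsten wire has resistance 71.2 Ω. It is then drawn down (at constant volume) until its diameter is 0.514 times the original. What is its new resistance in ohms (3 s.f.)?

Volume constant ⇒ L' = L/r² with r = 0.514. R' = ρL'/A' = ρ(L/r²)/(πr²d₀²/4) = R/r⁴.
R' = 14.33 × 71.2 = 1020 Ω

1020 Ω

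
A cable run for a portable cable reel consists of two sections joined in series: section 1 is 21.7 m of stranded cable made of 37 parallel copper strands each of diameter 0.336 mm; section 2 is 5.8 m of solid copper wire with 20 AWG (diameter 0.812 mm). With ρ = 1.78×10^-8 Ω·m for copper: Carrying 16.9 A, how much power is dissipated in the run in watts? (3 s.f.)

Section 1: A_strand = π(1.6800e-04)² = 8.867e-08 m²; R₁ = ρL/(N·A_s) = (1.78×10^-8)(21.7)/(37×8.867e-08) = 0.1177 Ω
Section 2: A = π(0.812/2 mm)² = π(4.0600e-04 m)² = 5.178e-07 m²
R₂ = (1.78×10^-8)(5.8)/(5.178e-07) = 0.1994 Ω
R = R₁ + R₂ = 0.3171 Ω
P = I²R = (16.9)² × 0.3171 = 90.6 W

90.6 W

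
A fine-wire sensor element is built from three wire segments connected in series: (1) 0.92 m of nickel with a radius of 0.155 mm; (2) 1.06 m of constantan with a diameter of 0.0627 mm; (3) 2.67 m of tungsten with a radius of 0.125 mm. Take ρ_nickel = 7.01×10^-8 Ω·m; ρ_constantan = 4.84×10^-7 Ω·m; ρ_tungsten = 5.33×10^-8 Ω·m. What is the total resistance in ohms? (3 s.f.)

170 Ω

Seg 1: A = πr² = π(1.5500e-04 m)² = 7.548e-08 m²
R_1 = (7.01×10^-8)(0.92)/(7.548e-08) = 0.8545 Ω
Seg 2: A = π(d/2)² = π(3.1350e-05 m)² = 3.088e-09 m²
R_2 = (4.84×10^-7)(1.06)/(3.088e-09) = 166.2 Ω
Seg 3: A = πr² = π(1.2500e-04 m)² = 4.909e-08 m²
R_3 = (5.33×10^-8)(2.67)/(4.909e-08) = 2.899 Ω
R_total = R_1 + R_2 + R_3 = 170 Ω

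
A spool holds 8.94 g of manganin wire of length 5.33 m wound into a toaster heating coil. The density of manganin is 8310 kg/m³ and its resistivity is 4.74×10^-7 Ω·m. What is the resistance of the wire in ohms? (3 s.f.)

12.5 Ω

A = m/(density·L) = 0.00894/(8310×5.33) = 2.0184e-07 m²
R = ρL/A = (4.74×10^-7)(5.33)/(2.0184e-07) = 12.5 Ω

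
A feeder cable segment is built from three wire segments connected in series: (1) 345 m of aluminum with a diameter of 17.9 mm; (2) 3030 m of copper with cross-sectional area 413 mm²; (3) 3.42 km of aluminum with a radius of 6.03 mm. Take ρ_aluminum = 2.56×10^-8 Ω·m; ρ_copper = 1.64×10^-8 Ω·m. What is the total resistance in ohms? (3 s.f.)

0.922 Ω

Seg 1: A = π(d/2)² = π(8.9500e-03 m)² = 2.516e-04 m²
R_1 = (2.56×10^-8)(345)/(2.516e-04) = 0.0351 Ω
Seg 2: A = 413 mm² = 4.130e-04 m²
R_2 = (1.64×10^-8)(3030)/(4.130e-04) = 0.1203 Ω
Seg 3: A = πr² = π(6.0300e-03 m)² = 1.142e-04 m²
R_3 = (2.56×10^-8)(3420)/(1.142e-04) = 0.7664 Ω
R_total = R_1 + R_2 + R_3 = 0.922 Ω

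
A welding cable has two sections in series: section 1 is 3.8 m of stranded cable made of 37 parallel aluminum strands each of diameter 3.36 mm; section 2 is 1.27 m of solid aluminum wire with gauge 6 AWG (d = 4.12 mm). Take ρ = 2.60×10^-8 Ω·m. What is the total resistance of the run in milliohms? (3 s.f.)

Section 1: A_strand = π(1.6800e-03)² = 8.867e-06 m²; R₁ = ρL/(N·A_s) = (2.60×10^-8)(3.8)/(37×8.867e-06) = 3.012×10^-4 Ω
Section 2: A = π(4.12/2 mm)² = π(2.0600e-03 m)² = 1.333e-05 m²
R₂ = (2.60×10^-8)(1.27)/(1.333e-05) = 0.002477 Ω
R = R₁ + R₂ = 2.78 mΩ

2.78 mΩ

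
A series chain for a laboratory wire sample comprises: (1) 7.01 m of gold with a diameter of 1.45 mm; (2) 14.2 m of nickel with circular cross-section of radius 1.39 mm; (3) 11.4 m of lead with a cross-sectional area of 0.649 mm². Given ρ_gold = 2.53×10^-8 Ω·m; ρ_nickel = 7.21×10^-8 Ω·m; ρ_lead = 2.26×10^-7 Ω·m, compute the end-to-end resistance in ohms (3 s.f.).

4.25 Ω

Seg 1: A = π(d/2)² = π(7.2500e-04 m)² = 1.651e-06 m²
R_1 = (2.53×10^-8)(7.01)/(1.651e-06) = 0.1074 Ω
Seg 2: A = πr² = π(1.3900e-03 m)² = 6.070e-06 m²
R_2 = (7.21×10^-8)(14.2)/(6.070e-06) = 0.1687 Ω
Seg 3: A = 0.649 mm² = 6.490e-07 m²
R_3 = (2.26×10^-7)(11.4)/(6.490e-07) = 3.97 Ω
R_total = R_1 + R_2 + R_3 = 4.25 Ω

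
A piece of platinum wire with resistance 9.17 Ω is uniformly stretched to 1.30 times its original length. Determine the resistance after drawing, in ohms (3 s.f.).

Volume constant ⇒ A' = A/k with k = 1.3. R' = ρ(kL)/(A/k) = k²R.
R' = 1.69 × 9.17 = 15.5 Ω

15.5 Ω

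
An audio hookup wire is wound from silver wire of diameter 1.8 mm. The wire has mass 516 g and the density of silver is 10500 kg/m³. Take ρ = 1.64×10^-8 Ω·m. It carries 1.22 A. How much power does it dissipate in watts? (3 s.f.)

A = π(d/2)² = π(9.0000e-04 m)² = 2.5447e-06 m²
L = m/(density·A) = 0.516/(10500×2.5447e-06) = 19.31 m
R = ρL/A = (1.64×10^-8)(19.31)/(2.5447e-06) = 0.1245 Ω
P = I²R = (1.22)² × 0.1245 = 0.185 W

0.185 W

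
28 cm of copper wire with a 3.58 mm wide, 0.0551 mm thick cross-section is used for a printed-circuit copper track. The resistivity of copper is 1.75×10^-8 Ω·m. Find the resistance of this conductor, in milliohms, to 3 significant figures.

24.8 mΩ

A = 3.58 × 0.0551 mm² = 0.197 mm² = 1.973e-07 m²
R = ρL/A = (1.75×10^-8)(0.28 m)/(1.973e-07 m²) = 24.8 mΩ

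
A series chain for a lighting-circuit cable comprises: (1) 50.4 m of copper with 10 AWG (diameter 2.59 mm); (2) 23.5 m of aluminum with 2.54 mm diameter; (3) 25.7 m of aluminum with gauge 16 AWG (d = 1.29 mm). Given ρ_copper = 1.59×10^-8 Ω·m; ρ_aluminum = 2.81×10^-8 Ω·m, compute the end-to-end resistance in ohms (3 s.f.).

Seg 1: A = π(2.59/2 mm)² = π(1.2950e-03 m)² = 5.269e-06 m²
R_1 = (1.59×10^-8)(50.4)/(5.269e-06) = 0.1521 Ω
Seg 2: A = π(d/2)² = π(1.2700e-03 m)² = 5.067e-06 m²
R_2 = (2.81×10^-8)(23.5)/(5.067e-06) = 0.1303 Ω
Seg 3: A = π(1.29/2 mm)² = π(6.4500e-04 m)² = 1.307e-06 m²
R_3 = (2.81×10^-8)(25.7)/(1.307e-06) = 0.5525 Ω
R_total = R_1 + R_2 + R_3 = 0.835 Ω

0.835 Ω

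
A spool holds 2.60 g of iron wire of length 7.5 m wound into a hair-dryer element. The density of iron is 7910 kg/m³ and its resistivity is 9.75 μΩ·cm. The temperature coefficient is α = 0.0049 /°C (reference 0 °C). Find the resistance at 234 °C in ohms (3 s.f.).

35.8 Ω

ρ = 9.75 μΩ·cm = 9.75×10^-8 Ω·m
A = m/(density·L) = 0.0026/(7910×7.5) = 4.3826e-08 m²
R = ρL/A = (9.75×10^-8)(7.5)/(4.3826e-08) = 16.69 Ω
R(234 °C) = 16.69 × (1 + 0.0049×234) = 35.8 Ω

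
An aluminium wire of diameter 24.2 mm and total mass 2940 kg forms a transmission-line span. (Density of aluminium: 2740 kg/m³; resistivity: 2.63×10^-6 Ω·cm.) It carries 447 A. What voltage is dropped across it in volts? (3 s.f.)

ρ = 2.63×10^-6 Ω·cm = 2.63×10^-8 Ω·m
A = π(d/2)² = π(1.2100e-02 m)² = 4.5996e-04 m²
L = m/(density·A) = 2940/(2740×4.5996e-04) = 2333 m
R = ρL/A = (2.63×10^-8)(2333)/(4.5996e-04) = 0.1334 Ω
V = IR = 447 × 0.1334 = 59.6 V

59.6 V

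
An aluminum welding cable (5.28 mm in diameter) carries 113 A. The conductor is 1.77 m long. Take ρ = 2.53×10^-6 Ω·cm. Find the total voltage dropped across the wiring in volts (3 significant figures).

ρ = 2.53×10^-6 Ω·cm = 2.53×10^-8 Ω·m
A = π(d/2)² = π(2.6400e-03 m)² = 2.190e-05 m²
R = ρL/A = (2.53×10^-8)(1.77)/(2.190e-05) = 0.002045 Ω
V = IR = 113 × 0.002045 = 0.231 V

0.231 V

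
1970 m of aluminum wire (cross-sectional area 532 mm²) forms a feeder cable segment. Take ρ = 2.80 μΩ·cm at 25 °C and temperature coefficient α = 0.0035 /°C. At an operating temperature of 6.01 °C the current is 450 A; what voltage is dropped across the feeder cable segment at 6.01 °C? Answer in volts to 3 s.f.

ρ = 2.80 μΩ·cm = 2.80×10^-8 Ω·m
A = 532 mm² = 5.320e-04 m²
R₍25₎ = ρL/A = (2.80×10^-8)(1970)/(5.320e-04) = 0.1037 Ω
R₍6.01₎ = R₍25₎(1 + αΔT) = 0.1037 × (1 + 0.0035×-19) = 0.09679 Ω
V = IR = 450 × 0.09679 = 43.6 V

43.6 V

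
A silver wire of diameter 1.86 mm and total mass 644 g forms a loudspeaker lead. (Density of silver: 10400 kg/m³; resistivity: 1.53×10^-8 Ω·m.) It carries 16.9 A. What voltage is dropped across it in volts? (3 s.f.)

2.17 V

A = π(d/2)² = π(9.3000e-04 m)² = 2.7172e-06 m²
L = m/(density·A) = 0.644/(10400×2.7172e-06) = 22.79 m
R = ρL/A = (1.53×10^-8)(22.79)/(2.7172e-06) = 0.1283 Ω
V = IR = 16.9 × 0.1283 = 2.17 V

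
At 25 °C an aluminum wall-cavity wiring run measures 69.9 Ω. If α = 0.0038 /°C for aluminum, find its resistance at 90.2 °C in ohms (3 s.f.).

ΔT = 90.2 − 25 = 65.2 °C
R = R₀(1 + αΔT) = 69.9 × (1 + 0.0038×65.2) = 69.9 × 1.248 = 87.2 Ω

87.2 Ω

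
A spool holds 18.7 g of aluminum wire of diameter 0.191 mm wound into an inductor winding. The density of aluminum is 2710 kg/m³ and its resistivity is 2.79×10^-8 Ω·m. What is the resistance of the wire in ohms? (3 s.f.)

A = π(d/2)² = π(9.5500e-05 m)² = 2.8652e-08 m²
L = m/(density·A) = 0.0187/(2710×2.8652e-08) = 240.8 m
R = ρL/A = (2.79×10^-8)(240.8)/(2.8652e-08) = 235 Ω

235 Ω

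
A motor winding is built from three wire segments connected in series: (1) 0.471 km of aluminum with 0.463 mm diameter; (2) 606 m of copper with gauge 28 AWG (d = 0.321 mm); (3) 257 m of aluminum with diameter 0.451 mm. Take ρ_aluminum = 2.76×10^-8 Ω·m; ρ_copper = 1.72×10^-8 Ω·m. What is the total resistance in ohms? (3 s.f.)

Seg 1: A = π(d/2)² = π(2.3150e-04 m)² = 1.684e-07 m²
R_1 = (2.76×10^-8)(471)/(1.684e-07) = 77.21 Ω
Seg 2: A = π(0.321/2 mm)² = π(1.6050e-04 m)² = 8.093e-08 m²
R_2 = (1.72×10^-8)(606)/(8.093e-08) = 128.8 Ω
Seg 3: A = π(d/2)² = π(2.2550e-04 m)² = 1.598e-07 m²
R_3 = (2.76×10^-8)(257)/(1.598e-07) = 44.4 Ω
R_total = R_1 + R_2 + R_3 = 250 Ω

250 Ω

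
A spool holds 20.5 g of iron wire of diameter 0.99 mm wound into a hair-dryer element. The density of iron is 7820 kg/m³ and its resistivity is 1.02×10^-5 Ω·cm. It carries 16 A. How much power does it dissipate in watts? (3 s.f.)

ρ = 1.02×10^-5 Ω·cm = 1.02×10^-7 Ω·m
A = π(d/2)² = π(4.9500e-04 m)² = 7.6977e-07 m²
L = m/(density·A) = 0.0205/(7820×7.6977e-07) = 3.406 m
R = ρL/A = (1.02×10^-7)(3.406)/(7.6977e-07) = 0.4513 Ω
P = I²R = (16)² × 0.4513 = 116 W

116 W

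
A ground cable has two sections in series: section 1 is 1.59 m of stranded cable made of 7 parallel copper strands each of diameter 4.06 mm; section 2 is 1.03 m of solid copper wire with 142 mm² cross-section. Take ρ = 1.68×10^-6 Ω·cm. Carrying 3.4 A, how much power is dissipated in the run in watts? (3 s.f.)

ρ = 1.68×10^-6 Ω·cm = 1.68×10^-8 Ω·m
Section 1: A_strand = π(2.0300e-03)² = 1.295e-05 m²; R₁ = ρL/(N·A_s) = (1.68×10^-8)(1.59)/(7×1.295e-05) = 2.948×10^-4 Ω
Section 2: A = 142 mm² = 1.420e-04 m²
R₂ = (1.68×10^-8)(1.03)/(1.420e-04) = 1.219×10^-4 Ω
R = R₁ + R₂ = 4.166×10^-4 Ω
P = I²R = (3.4)² × 4.166×10^-4 = 0.00482 W

0.00482 W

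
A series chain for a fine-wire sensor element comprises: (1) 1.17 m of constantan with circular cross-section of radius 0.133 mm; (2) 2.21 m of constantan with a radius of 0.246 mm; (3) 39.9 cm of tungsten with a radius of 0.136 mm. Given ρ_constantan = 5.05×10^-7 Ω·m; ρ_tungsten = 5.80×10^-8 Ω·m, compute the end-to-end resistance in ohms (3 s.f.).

16.9 Ω

Seg 1: A = πr² = π(1.3300e-04 m)² = 5.557e-08 m²
R_1 = (5.05×10^-7)(1.17)/(5.557e-08) = 10.63 Ω
Seg 2: A = πr² = π(2.4600e-04 m)² = 1.901e-07 m²
R_2 = (5.05×10^-7)(2.21)/(1.901e-07) = 5.87 Ω
Seg 3: A = πr² = π(1.3600e-04 m)² = 5.811e-08 m²
R_3 = (5.80×10^-8)(0.399)/(5.811e-08) = 0.3983 Ω
R_total = R_1 + R_2 + R_3 = 16.9 Ω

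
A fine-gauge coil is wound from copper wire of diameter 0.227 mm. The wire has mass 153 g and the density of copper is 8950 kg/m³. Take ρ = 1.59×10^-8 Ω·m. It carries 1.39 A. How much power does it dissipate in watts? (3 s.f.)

A = π(d/2)² = π(1.1350e-04 m)² = 4.0471e-08 m²
L = m/(density·A) = 0.153/(8950×4.0471e-08) = 422.4 m
R = ρL/A = (1.59×10^-8)(422.4)/(4.0471e-08) = 166 Ω
P = I²R = (1.39)² × 166 = 321 W

321 W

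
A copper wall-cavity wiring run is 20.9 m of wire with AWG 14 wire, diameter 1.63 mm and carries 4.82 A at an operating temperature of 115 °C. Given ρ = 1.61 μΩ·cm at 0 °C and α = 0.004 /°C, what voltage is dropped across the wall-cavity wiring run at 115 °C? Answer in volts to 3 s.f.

ρ = 1.61 μΩ·cm = 1.61×10^-8 Ω·m
A = π(1.63/2 mm)² = π(8.1500e-04 m)² = 2.087e-06 m²
R₍0₎ = ρL/A = (1.61×10^-8)(20.9)/(2.087e-06) = 0.1613 Ω
R₍115₎ = R₍0₎(1 + αΔT) = 0.1613 × (1 + 0.004×115) = 0.2354 Ω
V = IR = 4.82 × 0.2354 = 1.13 V

1.13 V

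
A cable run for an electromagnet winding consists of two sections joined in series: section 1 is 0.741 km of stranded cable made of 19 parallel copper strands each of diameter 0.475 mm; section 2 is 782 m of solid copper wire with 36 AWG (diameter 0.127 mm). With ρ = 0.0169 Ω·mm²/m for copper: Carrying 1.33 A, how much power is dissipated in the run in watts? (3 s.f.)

ρ = 0.0169 Ω·mm²/m = 1.69×10^-8 Ω·m
Section 1: A_strand = π(2.3750e-04)² = 1.772e-07 m²; R₁ = ρL/(N·A_s) = (1.69×10^-8)(741)/(19×1.772e-07) = 3.719 Ω
Section 2: A = π(0.127/2 mm)² = π(6.3500e-05 m)² = 1.267e-08 m²
R₂ = (1.69×10^-8)(782)/(1.267e-08) = 1043 Ω
R = R₁ + R₂ = 1047 Ω
P = I²R = (1.33)² × 1047 = 1850 W

1850 W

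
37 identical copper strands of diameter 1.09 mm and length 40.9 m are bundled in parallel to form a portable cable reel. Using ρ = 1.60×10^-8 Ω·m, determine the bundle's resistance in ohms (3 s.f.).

A_strand = π(5.4500e-04 m)² = 9.331e-07 m²
R_strand = ρL/A = (1.60×10^-8)(40.9)/(9.331e-07) = 0.7013 Ω
R_total = R_strand/N = 0.7013/37 = 0.0190 Ω

0.0190 Ω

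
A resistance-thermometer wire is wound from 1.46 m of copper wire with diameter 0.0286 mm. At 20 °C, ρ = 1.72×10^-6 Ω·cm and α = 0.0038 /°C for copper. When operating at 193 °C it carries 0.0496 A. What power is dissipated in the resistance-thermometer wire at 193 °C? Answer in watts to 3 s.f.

ρ = 1.72×10^-6 Ω·cm = 1.72×10^-8 Ω·m
A = π(d/2)² = π(1.4300e-05 m)² = 6.424e-10 m²
R₍20₎ = ρL/A = (1.72×10^-8)(1.46)/(6.424e-10) = 39.09 Ω
R₍193₎ = R₍20₎(1 + αΔT) = 39.09 × (1 + 0.0038×173) = 64.79 Ω
P = I²R = (0.0496)² × 64.79 = 0.159 W

0.159 W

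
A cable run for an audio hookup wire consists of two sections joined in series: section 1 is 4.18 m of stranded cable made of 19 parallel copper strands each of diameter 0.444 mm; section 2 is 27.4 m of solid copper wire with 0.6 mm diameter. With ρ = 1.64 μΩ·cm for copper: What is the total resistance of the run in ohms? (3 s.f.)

1.61 Ω

ρ = 1.64 μΩ·cm = 1.64×10^-8 Ω·m
Section 1: A_strand = π(2.2200e-04)² = 1.548e-07 m²; R₁ = ρL/(N·A_s) = (1.64×10^-8)(4.18)/(19×1.548e-07) = 0.0233 Ω
Section 2: A = π(d/2)² = π(3.0000e-04 m)² = 2.827e-07 m²
R₂ = (1.64×10^-8)(27.4)/(2.827e-07) = 1.589 Ω
R = R₁ + R₂ = 1.61 Ω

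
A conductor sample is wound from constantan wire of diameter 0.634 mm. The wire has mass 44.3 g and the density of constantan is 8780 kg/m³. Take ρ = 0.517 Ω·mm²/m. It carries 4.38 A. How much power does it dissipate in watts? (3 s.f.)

502 W

ρ = 0.517 Ω·mm²/m = 5.17×10^-7 Ω·m
A = π(d/2)² = π(3.1700e-04 m)² = 3.1570e-07 m²
L = m/(density·A) = 0.0443/(8780×3.1570e-07) = 15.98 m
R = ρL/A = (5.17×10^-7)(15.98)/(3.1570e-07) = 26.17 Ω
P = I²R = (4.38)² × 26.17 = 502 W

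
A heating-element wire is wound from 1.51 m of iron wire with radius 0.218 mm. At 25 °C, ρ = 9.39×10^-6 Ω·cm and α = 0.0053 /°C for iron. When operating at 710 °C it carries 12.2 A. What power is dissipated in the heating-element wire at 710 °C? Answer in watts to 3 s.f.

ρ = 9.39×10^-6 Ω·cm = 9.39×10^-8 Ω·m
A = πr² = π(2.1800e-04 m)² = 1.493e-07 m²
R₍25₎ = ρL/A = (9.39×10^-8)(1.51)/(1.493e-07) = 0.9497 Ω
R₍710₎ = R₍25₎(1 + αΔT) = 0.9497 × (1 + 0.0053×685) = 4.398 Ω
P = I²R = (12.2)² × 4.398 = 655 W

655 W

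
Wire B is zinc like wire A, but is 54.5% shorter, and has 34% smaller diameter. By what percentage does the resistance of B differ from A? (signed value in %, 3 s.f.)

4.45%

R ∝ L/d², so R_B/R_A = (1 − 54.5/100) × (1 − 34/100)⁻²
= 0.455 × 2.296 = 1.044
(R_B − R_A)/R_A = 1.044 − 1 = 4.45%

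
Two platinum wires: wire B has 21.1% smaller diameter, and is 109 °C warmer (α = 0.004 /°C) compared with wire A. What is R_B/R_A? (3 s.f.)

2.31

R ∝ ρL/d² with ρ ∝ (1+αΔT), so R_B/R_A = (1 − 21.1/100)⁻² × (1 + 0.004×109)
= 1.606 × 1.436 = 2.31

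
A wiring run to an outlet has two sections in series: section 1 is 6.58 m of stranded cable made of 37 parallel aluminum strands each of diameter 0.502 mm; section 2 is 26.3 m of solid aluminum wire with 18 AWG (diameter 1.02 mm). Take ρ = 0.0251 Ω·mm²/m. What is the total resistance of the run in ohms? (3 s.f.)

0.830 Ω

ρ = 0.0251 Ω·mm²/m = 2.51×10^-8 Ω·m
Section 1: A_strand = π(2.5100e-04)² = 1.979e-07 m²; R₁ = ρL/(N·A_s) = (2.51×10^-8)(6.58)/(37×1.979e-07) = 0.02255 Ω
Section 2: A = π(1.02/2 mm)² = π(5.1000e-04 m)² = 8.171e-07 m²
R₂ = (2.51×10^-8)(26.3)/(8.171e-07) = 0.8079 Ω
R = R₁ + R₂ = 0.830 Ω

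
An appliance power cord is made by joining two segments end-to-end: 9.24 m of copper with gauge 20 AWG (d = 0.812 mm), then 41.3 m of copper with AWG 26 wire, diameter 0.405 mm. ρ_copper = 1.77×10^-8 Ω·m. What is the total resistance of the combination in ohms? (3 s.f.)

Segment 1: A = π(0.812/2 mm)² = π(4.0600e-04 m)² = 5.178e-07 m²
R₁ = ρL/A = (1.77×10^-8)(9.24)/(5.178e-07) = 0.3158 Ω
Segment 2: A = π(0.405/2 mm)² = π(2.0250e-04 m)² = 1.288e-07 m²
R₂ = (1.77×10^-8)(41.3)/(1.288e-07) = 5.674 Ω
R = R₁ + R₂ = 5.99 Ω

5.99 Ω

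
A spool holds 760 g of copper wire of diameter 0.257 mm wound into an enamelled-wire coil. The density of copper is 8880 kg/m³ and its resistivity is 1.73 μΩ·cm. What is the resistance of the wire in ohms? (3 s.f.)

550 Ω

ρ = 1.73 μΩ·cm = 1.73×10^-8 Ω·m
A = π(d/2)² = π(1.2850e-04 m)² = 5.1875e-08 m²
L = m/(density·A) = 0.76/(8880×5.1875e-08) = 1650 m
R = ρL/A = (1.73×10^-8)(1650)/(5.1875e-08) = 550 Ω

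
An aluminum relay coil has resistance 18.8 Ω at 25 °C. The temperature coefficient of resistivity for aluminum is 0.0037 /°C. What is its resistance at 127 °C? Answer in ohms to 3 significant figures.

ΔT = 127 − 25 = 102 °C
R = R₀(1 + αΔT) = 18.8 × (1 + 0.0037×102) = 18.8 × 1.377 = 25.9 Ω

25.9 Ω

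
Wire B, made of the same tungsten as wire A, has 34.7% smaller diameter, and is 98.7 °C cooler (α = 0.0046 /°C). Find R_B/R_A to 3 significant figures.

R ∝ ρL/d² with ρ ∝ (1+αΔT), so R_B/R_A = (1 − 34.7/100)⁻² × (1 − 0.0046×98.7)
= 2.345 × 0.546 = 1.28

1.28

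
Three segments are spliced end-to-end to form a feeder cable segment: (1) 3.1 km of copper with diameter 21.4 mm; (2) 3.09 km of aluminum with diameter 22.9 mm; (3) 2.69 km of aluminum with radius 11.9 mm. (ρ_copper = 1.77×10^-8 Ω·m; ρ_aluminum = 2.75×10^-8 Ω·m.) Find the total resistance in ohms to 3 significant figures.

0.525 Ω

Seg 1: A = π(d/2)² = π(1.0700e-02 m)² = 3.597e-04 m²
R_1 = (1.77×10^-8)(3100)/(3.597e-04) = 0.1526 Ω
Seg 2: A = π(d/2)² = π(1.1450e-02 m)² = 4.119e-04 m²
R_2 = (2.75×10^-8)(3090)/(4.119e-04) = 0.2063 Ω
Seg 3: A = πr² = π(1.1900e-02 m)² = 4.449e-04 m²
R_3 = (2.75×10^-8)(2690)/(4.449e-04) = 0.1663 Ω
R_total = R_1 + R_2 + R_3 = 0.525 Ω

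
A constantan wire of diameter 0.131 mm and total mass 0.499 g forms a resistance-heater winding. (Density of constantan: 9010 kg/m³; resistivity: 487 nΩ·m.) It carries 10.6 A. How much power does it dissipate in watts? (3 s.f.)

ρ = 487 nΩ·m = 4.87×10^-7 Ω·m
A = π(d/2)² = π(6.5500e-05 m)² = 1.3478e-08 m²
L = m/(density·A) = 4.990×10^-4/(9010×1.3478e-08) = 4.109 m
R = ρL/A = (4.87×10^-7)(4.109)/(1.3478e-08) = 148.5 Ω
P = I²R = (10.6)² × 148.5 = 16700 W

16700 W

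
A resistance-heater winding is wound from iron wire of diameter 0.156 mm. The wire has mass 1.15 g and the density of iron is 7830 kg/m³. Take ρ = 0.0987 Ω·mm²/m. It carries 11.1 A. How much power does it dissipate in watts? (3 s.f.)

ρ = 0.0987 Ω·mm²/m = 9.87×10^-8 Ω·m
A = π(d/2)² = π(7.8000e-05 m)² = 1.9113e-08 m²
L = m/(density·A) = 0.00115/(7830×1.9113e-08) = 7.684 m
R = ρL/A = (9.87×10^-8)(7.684)/(1.9113e-08) = 39.68 Ω
P = I²R = (11.1)² × 39.68 = 4890 W

4890 W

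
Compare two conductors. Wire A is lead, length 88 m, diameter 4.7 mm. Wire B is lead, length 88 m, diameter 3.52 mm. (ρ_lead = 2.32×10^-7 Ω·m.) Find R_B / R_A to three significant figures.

1.78

R ∝ ρL/d², so R_B/R_A = (d_A/d_B)²
= (4.7/3.52)² = 1.78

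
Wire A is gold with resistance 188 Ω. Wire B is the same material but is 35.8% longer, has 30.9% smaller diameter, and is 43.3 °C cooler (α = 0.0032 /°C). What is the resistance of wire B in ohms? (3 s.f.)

461 Ω

R ∝ ρL/d² with ρ ∝ (1+αΔT), so R_B/R_A = (1 + 35.8/100) × (1 − 30.9/100)⁻² × (1 − 0.0032×43.3)
= 1.358 × 2.094 × 0.8614 = 2.45
R_B = 2.45 × 188 = 461 Ω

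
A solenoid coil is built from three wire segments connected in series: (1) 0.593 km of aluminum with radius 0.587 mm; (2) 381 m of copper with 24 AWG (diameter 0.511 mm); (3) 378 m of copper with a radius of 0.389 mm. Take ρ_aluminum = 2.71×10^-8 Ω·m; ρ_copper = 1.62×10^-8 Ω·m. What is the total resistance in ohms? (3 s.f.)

57.8 Ω

Seg 1: A = πr² = π(5.8700e-04 m)² = 1.082e-06 m²
R_1 = (2.71×10^-8)(593)/(1.082e-06) = 14.85 Ω
Seg 2: A = π(0.511/2 mm)² = π(2.5550e-04 m)² = 2.051e-07 m²
R_2 = (1.62×10^-8)(381)/(2.051e-07) = 30.1 Ω
Seg 3: A = πr² = π(3.8900e-04 m)² = 4.754e-07 m²
R_3 = (1.62×10^-8)(378)/(4.754e-07) = 12.88 Ω
R_total = R_1 + R_2 + R_3 = 57.8 Ω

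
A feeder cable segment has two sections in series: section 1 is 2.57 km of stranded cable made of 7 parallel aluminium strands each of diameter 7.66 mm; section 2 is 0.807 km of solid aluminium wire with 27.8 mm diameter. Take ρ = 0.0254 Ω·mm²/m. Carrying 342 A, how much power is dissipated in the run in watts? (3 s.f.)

27600 W

ρ = 0.0254 Ω·mm²/m = 2.54×10^-8 Ω·m
Section 1: A_strand = π(3.8300e-03)² = 4.608e-05 m²; R₁ = ρL/(N·A_s) = (2.54×10^-8)(2570)/(7×4.608e-05) = 0.2024 Ω
Section 2: A = π(d/2)² = π(1.3900e-02 m)² = 6.070e-04 m²
R₂ = (2.54×10^-8)(807)/(6.070e-04) = 0.03377 Ω
R = R₁ + R₂ = 0.2361 Ω
P = I²R = (342)² × 0.2361 = 27600 W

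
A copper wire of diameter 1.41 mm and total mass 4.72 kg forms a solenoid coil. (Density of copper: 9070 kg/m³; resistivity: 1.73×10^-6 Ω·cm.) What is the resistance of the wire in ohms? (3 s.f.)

3.69 Ω

ρ = 1.73×10^-6 Ω·cm = 1.73×10^-8 Ω·m
A = π(d/2)² = π(7.0500e-04 m)² = 1.5615e-06 m²
L = m/(density·A) = 4.72/(9070×1.5615e-06) = 333.3 m
R = ρL/A = (1.73×10^-8)(333.3)/(1.5615e-06) = 3.69 Ω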